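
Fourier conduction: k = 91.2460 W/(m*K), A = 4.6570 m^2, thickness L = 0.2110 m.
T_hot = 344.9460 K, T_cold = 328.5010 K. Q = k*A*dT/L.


dT = 16.4450 K
Q = 91.2460 * 4.6570 * 16.4450 / 0.2110 = 33118.5638 W

33118.5638 W


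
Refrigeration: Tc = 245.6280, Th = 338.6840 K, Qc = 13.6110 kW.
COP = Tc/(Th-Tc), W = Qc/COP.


COP = 245.6280 / 93.0560 = 2.6396
W = 13.6110 / 2.6396 = 5.1565 kW

COP = 2.6396, W = 5.1565 kW


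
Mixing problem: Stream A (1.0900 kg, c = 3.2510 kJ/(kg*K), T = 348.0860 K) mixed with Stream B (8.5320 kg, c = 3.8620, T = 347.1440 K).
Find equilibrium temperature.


num = 12672.0716
den = 36.4942
Tf = 347.2355 K

347.2355 K


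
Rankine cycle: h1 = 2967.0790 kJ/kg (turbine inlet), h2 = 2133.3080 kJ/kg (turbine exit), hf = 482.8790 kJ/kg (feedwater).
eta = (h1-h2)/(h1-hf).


W = 833.7710 kJ/kg
Q_in = 2484.2000 kJ/kg
eta = 0.3356 = 33.5630%

eta = 33.5630%


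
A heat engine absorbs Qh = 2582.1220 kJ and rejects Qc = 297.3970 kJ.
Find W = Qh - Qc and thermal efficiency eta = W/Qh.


W = 2582.1220 - 297.3970 = 2284.7250 kJ
eta = 2284.7250 / 2582.1220 = 0.8848 = 88.4825%

W = 2284.7250 kJ, eta = 88.4825%


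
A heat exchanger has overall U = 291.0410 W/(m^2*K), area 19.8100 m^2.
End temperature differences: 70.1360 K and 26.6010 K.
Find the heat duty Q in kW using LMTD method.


LMTD = 44.9052 K
Q = 291.0410 * 19.8100 * 44.9052 = 258901.7743 W = 258.9018 kW

258.9018 kW


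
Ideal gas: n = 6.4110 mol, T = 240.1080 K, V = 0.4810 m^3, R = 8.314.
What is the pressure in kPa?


P = nRT/V = 6.4110 * 8.314 * 240.1080 / 0.4810
= 12798.0095 / 0.4810 = 26607.0883 Pa = 26.6071 kPa

26.6071 kPa


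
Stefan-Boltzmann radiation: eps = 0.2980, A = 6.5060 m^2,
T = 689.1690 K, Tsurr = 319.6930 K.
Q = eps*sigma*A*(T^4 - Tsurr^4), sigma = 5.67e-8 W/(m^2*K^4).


T^4 = 2.2558e+11
Tsurr^4 = 1.0446e+10
Q = 0.2980 * 5.67e-8 * 6.5060 * 2.1514e+11 = 23649.7057 W

23649.7057 W


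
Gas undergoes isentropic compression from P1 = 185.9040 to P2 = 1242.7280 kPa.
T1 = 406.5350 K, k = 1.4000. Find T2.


(k-1)/k = 0.2857
(P2/P1)^exp = 1.7208
T2 = 406.5350 * 1.7208 = 699.5797 K

699.5797 K


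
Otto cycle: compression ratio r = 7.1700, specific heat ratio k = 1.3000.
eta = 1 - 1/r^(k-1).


r^(k-1) = 1.8057
eta = 1 - 1/1.8057 = 0.4462 = 44.6211%

44.6211%


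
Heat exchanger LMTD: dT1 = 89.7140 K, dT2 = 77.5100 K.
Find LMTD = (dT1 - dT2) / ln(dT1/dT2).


dT1/dT2 = 1.1575
ln(dT1/dT2) = 0.1462
LMTD = 12.2040 / 0.1462 = 83.4633 K

83.4633 K


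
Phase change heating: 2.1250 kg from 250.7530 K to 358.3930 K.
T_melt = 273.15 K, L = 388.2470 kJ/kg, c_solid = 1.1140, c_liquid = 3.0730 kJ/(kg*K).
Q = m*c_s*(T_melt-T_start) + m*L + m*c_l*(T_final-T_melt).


Q1 (sensible, solid) = 2.1250 * 1.1140 * 22.3970 = 53.0193 kJ
Q2 (latent) = 2.1250 * 388.2470 = 825.0249 kJ
Q3 (sensible, liquid) = 2.1250 * 3.0730 * 85.2430 = 556.6474 kJ
Q_total = 1434.6916 kJ

1434.6916 kJ


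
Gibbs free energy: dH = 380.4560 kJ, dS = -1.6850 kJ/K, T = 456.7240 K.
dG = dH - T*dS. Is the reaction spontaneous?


T*dS = 456.7240 * -1.6850 = -769.5799 kJ
dG = 380.4560 + 769.5799 = 1150.0359 kJ (non-spontaneous)

dG = 1150.0359 kJ, non-spontaneous


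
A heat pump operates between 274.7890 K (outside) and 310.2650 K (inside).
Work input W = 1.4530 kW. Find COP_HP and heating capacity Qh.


COP = 310.2650 / 35.4760 = 8.7458
Qh = 8.7458 * 1.4530 = 12.7076 kW

COP = 8.7458, Qh = 12.7076 kW


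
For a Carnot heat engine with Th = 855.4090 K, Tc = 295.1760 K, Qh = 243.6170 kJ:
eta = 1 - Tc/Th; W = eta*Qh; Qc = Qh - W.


eta = 1 - 295.1760/855.4090 = 0.6549
W = 0.6549 * 243.6170 = 159.5521 kJ
Qc = 243.6170 - 159.5521 = 84.0649 kJ

eta = 65.4930%, W = 159.5521 kJ, Qc = 84.0649 kJ


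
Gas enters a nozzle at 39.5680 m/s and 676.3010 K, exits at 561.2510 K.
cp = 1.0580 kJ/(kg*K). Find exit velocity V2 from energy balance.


dT = 115.0500 K
2*cp*1000*dT = 243445.8000
V1^2 = 1565.6266
V2 = sqrt(245011.4266) = 494.9863 m/s

494.9863 m/s


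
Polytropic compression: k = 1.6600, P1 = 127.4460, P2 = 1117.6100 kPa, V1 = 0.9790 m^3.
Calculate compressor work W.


(k-1)/k = 0.3976
(P2/P1)^exp = 2.3709
W = 2.5152 * 127.4460 * 0.9790 * (2.3709 - 1) = 430.2087 kJ

430.2087 kJ


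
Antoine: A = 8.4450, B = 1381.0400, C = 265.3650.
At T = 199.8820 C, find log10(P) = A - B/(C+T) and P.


C+T = 465.2470
B/(C+T) = 2.9684
log10(P) = 8.4450 - 2.9684 = 5.4766
P = 10^5.4766 = 299638.9519 mmHg

299638.9519 mmHg


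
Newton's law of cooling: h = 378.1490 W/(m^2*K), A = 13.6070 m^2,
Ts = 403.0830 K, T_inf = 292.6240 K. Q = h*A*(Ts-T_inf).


dT = 110.4590 K
Q = 378.1490 * 13.6070 * 110.4590 = 568363.8510 W

568363.8510 W


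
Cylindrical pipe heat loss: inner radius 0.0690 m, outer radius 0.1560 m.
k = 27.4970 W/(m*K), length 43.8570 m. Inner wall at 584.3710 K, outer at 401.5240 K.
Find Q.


dT = 182.8470 K
ln(ro/ri) = 0.8157
Q = 2*pi*27.4970*43.8570*182.8470 / 0.8157 = 1698381.0066 W

1698381.0066 W


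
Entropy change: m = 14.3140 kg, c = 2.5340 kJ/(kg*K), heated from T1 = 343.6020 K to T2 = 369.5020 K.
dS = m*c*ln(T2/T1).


T2/T1 = 1.0754
ln(T2/T1) = 0.0727
dS = 14.3140 * 2.5340 * 0.0727 = 2.6359 kJ/K

2.6359 kJ/K


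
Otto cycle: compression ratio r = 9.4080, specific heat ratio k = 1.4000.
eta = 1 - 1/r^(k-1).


r^(k-1) = 2.4513
eta = 1 - 1/2.4513 = 0.5921 = 59.2056%

59.2056%


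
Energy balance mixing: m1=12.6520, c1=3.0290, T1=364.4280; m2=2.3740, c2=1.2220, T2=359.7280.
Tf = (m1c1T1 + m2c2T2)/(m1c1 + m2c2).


num = 15009.5217
den = 41.2239
Tf = 364.0972 K

364.0972 K


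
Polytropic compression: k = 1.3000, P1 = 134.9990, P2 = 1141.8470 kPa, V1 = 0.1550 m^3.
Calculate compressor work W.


(k-1)/k = 0.2308
(P2/P1)^exp = 1.6368
W = 4.3333 * 134.9990 * 0.1550 * (1.6368 - 1) = 57.7385 kJ

57.7385 kJ


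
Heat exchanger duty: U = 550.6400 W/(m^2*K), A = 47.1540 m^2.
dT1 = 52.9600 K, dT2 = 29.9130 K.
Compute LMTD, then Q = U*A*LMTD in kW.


LMTD = 40.3453 K
Q = 550.6400 * 47.1540 * 40.3453 = 1047560.8064 W = 1047.5608 kW

1047.5608 kW


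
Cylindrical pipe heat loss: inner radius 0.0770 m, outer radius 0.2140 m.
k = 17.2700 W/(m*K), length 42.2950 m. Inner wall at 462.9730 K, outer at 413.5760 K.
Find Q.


dT = 49.3970 K
ln(ro/ri) = 1.0222
Q = 2*pi*17.2700*42.2950*49.3970 / 1.0222 = 221788.1951 W

221788.1951 W


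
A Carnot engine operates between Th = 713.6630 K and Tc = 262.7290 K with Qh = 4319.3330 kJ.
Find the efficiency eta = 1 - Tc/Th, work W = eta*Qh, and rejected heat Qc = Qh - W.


eta = 1 - 262.7290/713.6630 = 0.6319
W = 0.6319 * 4319.3330 = 2729.2071 kJ
Qc = 4319.3330 - 2729.2071 = 1590.1259 kJ

eta = 63.1858%, W = 2729.2071 kJ, Qc = 1590.1259 kJ


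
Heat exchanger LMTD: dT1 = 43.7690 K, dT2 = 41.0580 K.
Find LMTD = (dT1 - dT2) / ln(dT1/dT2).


dT1/dT2 = 1.0660
ln(dT1/dT2) = 0.0639
LMTD = 2.7110 / 0.0639 = 42.3991 K

42.3991 K


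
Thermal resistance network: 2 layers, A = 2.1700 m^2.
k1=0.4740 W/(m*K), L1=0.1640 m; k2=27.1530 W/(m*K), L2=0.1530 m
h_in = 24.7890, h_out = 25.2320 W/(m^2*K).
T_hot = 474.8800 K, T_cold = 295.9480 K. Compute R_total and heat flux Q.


R_conv_in = 1/(24.7890*2.1700) = 0.0186
R_1 = 0.1640/(0.4740*2.1700) = 0.1594
R_2 = 0.1530/(27.1530*2.1700) = 0.0026
R_conv_out = 1/(25.2320*2.1700) = 0.0183
R_total = 0.1989 K/W
Q = 178.9320 / 0.1989 = 899.6371 W

R_total = 0.1989 K/W, Q = 899.6371 W


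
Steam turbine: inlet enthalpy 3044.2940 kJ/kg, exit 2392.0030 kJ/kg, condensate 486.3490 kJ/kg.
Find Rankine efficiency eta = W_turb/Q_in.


W = 652.2910 kJ/kg
Q_in = 2557.9450 kJ/kg
eta = 0.2550 = 25.5006%

eta = 25.5006%


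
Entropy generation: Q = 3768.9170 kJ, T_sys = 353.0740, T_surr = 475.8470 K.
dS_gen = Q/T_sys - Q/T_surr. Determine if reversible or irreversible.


dS_sys = 3768.9170/353.0740 = 10.6746 kJ/K
dS_surr = -3768.9170/475.8470 = -7.9204 kJ/K
dS_gen = 10.6746 - 7.9204 = 2.7541 kJ/K (irreversible)

dS_gen = 2.7541 kJ/K, irreversible


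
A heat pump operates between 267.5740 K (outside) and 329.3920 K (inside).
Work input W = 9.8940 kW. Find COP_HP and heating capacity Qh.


COP = 329.3920 / 61.8180 = 5.3284
Qh = 5.3284 * 9.8940 = 52.7193 kW

COP = 5.3284, Qh = 52.7193 kW


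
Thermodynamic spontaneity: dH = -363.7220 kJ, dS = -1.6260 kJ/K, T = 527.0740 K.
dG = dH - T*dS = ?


T*dS = 527.0740 * -1.6260 = -857.0223 kJ
dG = -363.7220 + 857.0223 = 493.3003 kJ (non-spontaneous)

dG = 493.3003 kJ, non-spontaneous


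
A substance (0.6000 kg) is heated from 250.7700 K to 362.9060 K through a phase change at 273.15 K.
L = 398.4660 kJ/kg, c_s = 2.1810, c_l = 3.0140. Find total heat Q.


Q1 (sensible, solid) = 0.6000 * 2.1810 * 22.3800 = 29.2865 kJ
Q2 (latent) = 0.6000 * 398.4660 = 239.0796 kJ
Q3 (sensible, liquid) = 0.6000 * 3.0140 * 89.7560 = 162.3148 kJ
Q_total = 430.6808 kJ

430.6808 kJ


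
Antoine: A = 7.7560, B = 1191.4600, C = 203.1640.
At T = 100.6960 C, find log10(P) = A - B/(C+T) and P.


C+T = 303.8600
B/(C+T) = 3.9211
log10(P) = 7.7560 - 3.9211 = 3.8349
P = 10^3.8349 = 6837.8241 mmHg

6837.8241 mmHg


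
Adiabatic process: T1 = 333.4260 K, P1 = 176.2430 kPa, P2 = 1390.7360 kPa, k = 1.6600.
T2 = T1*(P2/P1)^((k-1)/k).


(k-1)/k = 0.3976
(P2/P1)^exp = 2.2735
T2 = 333.4260 * 2.2735 = 758.0377 K

758.0377 K


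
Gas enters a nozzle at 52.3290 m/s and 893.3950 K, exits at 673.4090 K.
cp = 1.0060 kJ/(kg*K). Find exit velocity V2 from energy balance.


dT = 219.9860 K
2*cp*1000*dT = 442611.8320
V1^2 = 2738.3242
V2 = sqrt(445350.1562) = 667.3456 m/s

667.3456 m/s


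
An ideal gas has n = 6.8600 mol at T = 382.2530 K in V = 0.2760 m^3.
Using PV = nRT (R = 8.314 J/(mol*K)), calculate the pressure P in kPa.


P = nRT/V = 6.8600 * 8.314 * 382.2530 / 0.2760
= 21801.4329 / 0.2760 = 78990.6989 Pa = 78.9907 kPa

78.9907 kPa


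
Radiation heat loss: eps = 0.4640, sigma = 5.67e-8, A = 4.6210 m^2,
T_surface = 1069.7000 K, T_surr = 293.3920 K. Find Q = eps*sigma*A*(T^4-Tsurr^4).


T^4 = 1.3093e+12
Tsurr^4 = 7.4096e+09
Q = 0.4640 * 5.67e-8 * 4.6210 * 1.3019e+12 = 158277.9103 W

158277.9103 W


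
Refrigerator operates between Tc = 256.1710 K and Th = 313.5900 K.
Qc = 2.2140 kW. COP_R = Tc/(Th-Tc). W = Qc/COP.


COP = 256.1710 / 57.4190 = 4.4614
W = 2.2140 / 4.4614 = 0.4963 kW

COP = 4.4614, W = 0.4963 kW


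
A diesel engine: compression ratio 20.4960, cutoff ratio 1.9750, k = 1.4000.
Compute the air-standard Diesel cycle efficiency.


r^(k-1) = 3.3471
rc^k = 2.5929
eta = 0.6513 = 65.1340%

65.1340%


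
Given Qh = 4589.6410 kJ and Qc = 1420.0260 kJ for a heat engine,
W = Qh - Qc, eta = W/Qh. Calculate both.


W = 4589.6410 - 1420.0260 = 3169.6150 kJ
eta = 3169.6150 / 4589.6410 = 0.6906 = 69.0602%

W = 3169.6150 kJ, eta = 69.0602%


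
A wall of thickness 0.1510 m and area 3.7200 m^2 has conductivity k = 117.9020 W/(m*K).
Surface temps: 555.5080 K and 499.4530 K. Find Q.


dT = 56.0550 K
Q = 117.9020 * 3.7200 * 56.0550 / 0.1510 = 162817.6648 W

162817.6648 W


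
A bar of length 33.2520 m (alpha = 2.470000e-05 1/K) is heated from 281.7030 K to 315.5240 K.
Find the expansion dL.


dT = 33.8210 K
dL = 2.470000e-05 * 33.2520 * 33.8210 = 0.027778 m
L_final = 33.279778 m

dL = 0.027778 m


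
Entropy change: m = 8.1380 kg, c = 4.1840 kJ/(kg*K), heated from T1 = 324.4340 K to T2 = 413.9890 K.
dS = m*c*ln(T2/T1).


T2/T1 = 1.2760
ln(T2/T1) = 0.2438
dS = 8.1380 * 4.1840 * 0.2438 = 8.2998 kJ/K

8.2998 kJ/K


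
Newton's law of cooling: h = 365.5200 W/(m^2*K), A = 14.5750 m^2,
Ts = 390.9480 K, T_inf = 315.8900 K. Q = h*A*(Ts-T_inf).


dT = 75.0580 K
Q = 365.5200 * 14.5750 * 75.0580 = 399868.0423 W

399868.0423 W


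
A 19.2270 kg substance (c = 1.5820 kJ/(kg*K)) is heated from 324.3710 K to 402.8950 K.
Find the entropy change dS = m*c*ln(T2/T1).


T2/T1 = 1.2421
ln(T2/T1) = 0.2168
dS = 19.2270 * 1.5820 * 0.2168 = 6.5941 kJ/K

6.5941 kJ/K


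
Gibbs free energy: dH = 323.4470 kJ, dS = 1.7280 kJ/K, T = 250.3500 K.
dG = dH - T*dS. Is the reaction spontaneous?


T*dS = 250.3500 * 1.7280 = 432.6048 kJ
dG = 323.4470 - 432.6048 = -109.1578 kJ (spontaneous)

dG = -109.1578 kJ, spontaneous


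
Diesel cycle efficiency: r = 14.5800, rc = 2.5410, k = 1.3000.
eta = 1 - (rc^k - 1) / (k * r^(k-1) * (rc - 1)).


r^(k-1) = 2.2342
rc^k = 3.3613
eta = 0.4724 = 47.2435%

47.2435%


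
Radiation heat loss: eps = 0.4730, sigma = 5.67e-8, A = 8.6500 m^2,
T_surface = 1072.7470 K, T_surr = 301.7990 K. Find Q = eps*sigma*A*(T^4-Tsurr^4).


T^4 = 1.3243e+12
Tsurr^4 = 8.2960e+09
Q = 0.4730 * 5.67e-8 * 8.6500 * 1.3160e+12 = 305295.4801 W

305295.4801 W


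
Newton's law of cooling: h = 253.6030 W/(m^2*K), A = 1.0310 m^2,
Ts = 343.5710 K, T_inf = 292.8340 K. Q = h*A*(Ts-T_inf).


dT = 50.7370 K
Q = 253.6030 * 1.0310 * 50.7370 = 13265.9341 W

13265.9341 W


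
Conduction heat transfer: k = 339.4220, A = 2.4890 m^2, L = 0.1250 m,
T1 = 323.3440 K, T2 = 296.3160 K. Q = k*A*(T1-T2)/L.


dT = 27.0280 K
Q = 339.4220 * 2.4890 * 27.0280 / 0.1250 = 182670.6533 W

182670.6533 W


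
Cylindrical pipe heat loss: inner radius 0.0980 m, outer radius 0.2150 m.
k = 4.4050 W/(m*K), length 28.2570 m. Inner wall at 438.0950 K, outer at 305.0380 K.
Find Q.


dT = 133.0570 K
ln(ro/ri) = 0.7857
Q = 2*pi*4.4050*28.2570*133.0570 / 0.7857 = 132449.1227 W

132449.1227 W


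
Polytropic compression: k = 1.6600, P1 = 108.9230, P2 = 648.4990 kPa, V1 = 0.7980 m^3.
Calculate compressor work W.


(k-1)/k = 0.3976
(P2/P1)^exp = 2.0326
W = 2.5152 * 108.9230 * 0.7980 * (2.0326 - 1) = 225.7423 kJ

225.7423 kJ


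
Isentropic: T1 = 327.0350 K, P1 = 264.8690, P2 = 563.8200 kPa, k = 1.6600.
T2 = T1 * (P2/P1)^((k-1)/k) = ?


(k-1)/k = 0.3976
(P2/P1)^exp = 1.3504
T2 = 327.0350 * 1.3504 = 441.6186 K

441.6186 K


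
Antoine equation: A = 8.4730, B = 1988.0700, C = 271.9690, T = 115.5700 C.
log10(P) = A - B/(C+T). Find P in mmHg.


C+T = 387.5390
B/(C+T) = 5.1300
log10(P) = 8.4730 - 5.1300 = 3.3430
P = 10^3.3430 = 2202.9928 mmHg

2202.9928 mmHg


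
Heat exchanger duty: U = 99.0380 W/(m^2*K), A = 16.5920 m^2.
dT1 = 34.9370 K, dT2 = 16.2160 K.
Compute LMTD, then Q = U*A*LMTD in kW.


LMTD = 24.3907 K
Q = 99.0380 * 16.5920 * 24.3907 = 40079.6649 W = 40.0797 kW

40.0797 kW


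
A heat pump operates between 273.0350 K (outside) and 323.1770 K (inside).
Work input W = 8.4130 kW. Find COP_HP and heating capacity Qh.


COP = 323.1770 / 50.1420 = 6.4452
Qh = 6.4452 * 8.4130 = 54.2238 kW

COP = 6.4452, Qh = 54.2238 kW


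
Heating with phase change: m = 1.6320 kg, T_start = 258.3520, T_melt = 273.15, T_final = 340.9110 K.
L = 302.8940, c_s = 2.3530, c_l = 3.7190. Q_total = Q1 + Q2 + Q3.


Q1 (sensible, solid) = 1.6320 * 2.3530 * 14.7980 = 56.8257 kJ
Q2 (latent) = 1.6320 * 302.8940 = 494.3230 kJ
Q3 (sensible, liquid) = 1.6320 * 3.7190 * 67.7610 = 411.2692 kJ
Q_total = 962.4179 kJ

962.4179 kJ


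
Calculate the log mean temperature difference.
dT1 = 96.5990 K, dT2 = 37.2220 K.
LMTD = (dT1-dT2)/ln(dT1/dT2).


dT1/dT2 = 2.5952
ln(dT1/dT2) = 0.9537
LMTD = 59.3770 / 0.9537 = 62.2617 K

62.2617 K


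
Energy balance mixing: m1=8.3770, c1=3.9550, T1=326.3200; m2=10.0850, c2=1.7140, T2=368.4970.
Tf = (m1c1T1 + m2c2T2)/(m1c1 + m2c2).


num = 17181.0442
den = 50.4167
Tf = 340.7806 K

340.7806 K


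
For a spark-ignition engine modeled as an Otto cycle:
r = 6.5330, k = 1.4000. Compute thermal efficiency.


r^(k-1) = 2.1186
eta = 1 - 1/2.1186 = 0.5280 = 52.7986%

52.7986%


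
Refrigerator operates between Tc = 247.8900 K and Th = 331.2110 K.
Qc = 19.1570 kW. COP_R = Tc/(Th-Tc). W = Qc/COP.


COP = 247.8900 / 83.3210 = 2.9751
W = 19.1570 / 2.9751 = 6.4391 kW

COP = 2.9751, W = 6.4391 kW


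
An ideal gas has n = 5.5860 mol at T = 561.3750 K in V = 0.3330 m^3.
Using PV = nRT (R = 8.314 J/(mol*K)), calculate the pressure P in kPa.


P = nRT/V = 5.5860 * 8.314 * 561.3750 / 0.3330
= 26071.3800 / 0.3330 = 78292.4324 Pa = 78.2924 kPa

78.2924 kPa


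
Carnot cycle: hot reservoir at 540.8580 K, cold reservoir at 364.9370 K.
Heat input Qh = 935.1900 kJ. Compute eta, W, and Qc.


eta = 1 - 364.9370/540.8580 = 0.3253
W = 0.3253 * 935.1900 = 304.1825 kJ
Qc = 935.1900 - 304.1825 = 631.0075 kJ

eta = 32.5263%, W = 304.1825 kJ, Qc = 631.0075 kJ


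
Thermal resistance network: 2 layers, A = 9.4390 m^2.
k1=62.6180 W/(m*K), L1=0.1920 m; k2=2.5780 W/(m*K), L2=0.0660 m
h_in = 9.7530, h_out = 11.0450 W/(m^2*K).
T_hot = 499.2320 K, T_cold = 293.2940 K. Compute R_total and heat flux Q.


R_conv_in = 1/(9.7530*9.4390) = 0.0109
R_1 = 0.1920/(62.6180*9.4390) = 0.0003
R_2 = 0.0660/(2.5780*9.4390) = 0.0027
R_conv_out = 1/(11.0450*9.4390) = 0.0096
R_total = 0.0235 K/W
Q = 205.9380 / 0.0235 = 8766.3934 W

R_total = 0.0235 K/W, Q = 8766.3934 W


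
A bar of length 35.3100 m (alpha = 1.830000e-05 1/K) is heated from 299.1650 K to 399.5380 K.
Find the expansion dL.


dT = 100.3730 K
dL = 1.830000e-05 * 35.3100 * 100.3730 = 0.064858 m
L_final = 35.374858 m

dL = 0.064858 m


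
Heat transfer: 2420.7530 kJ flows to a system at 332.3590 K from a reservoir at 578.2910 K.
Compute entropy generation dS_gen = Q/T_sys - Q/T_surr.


dS_sys = 2420.7530/332.3590 = 7.2835 kJ/K
dS_surr = -2420.7530/578.2910 = -4.1860 kJ/K
dS_gen = 7.2835 - 4.1860 = 3.0975 kJ/K (irreversible)

dS_gen = 3.0975 kJ/K, irreversible


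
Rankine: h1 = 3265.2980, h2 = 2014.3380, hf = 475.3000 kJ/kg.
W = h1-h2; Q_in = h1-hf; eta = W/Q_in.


W = 1250.9600 kJ/kg
Q_in = 2789.9980 kJ/kg
eta = 0.4484 = 44.8373%

eta = 44.8373%


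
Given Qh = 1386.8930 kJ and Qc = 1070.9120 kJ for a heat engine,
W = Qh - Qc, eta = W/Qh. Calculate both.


W = 1386.8930 - 1070.9120 = 315.9810 kJ
eta = 315.9810 / 1386.8930 = 0.2278 = 22.7834%

W = 315.9810 kJ, eta = 22.7834%


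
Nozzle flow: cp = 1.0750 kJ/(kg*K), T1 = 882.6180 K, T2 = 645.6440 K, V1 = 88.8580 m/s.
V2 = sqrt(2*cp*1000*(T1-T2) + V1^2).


dT = 236.9740 K
2*cp*1000*dT = 509494.1000
V1^2 = 7895.7442
V2 = sqrt(517389.8442) = 719.2982 m/s

719.2982 m/s


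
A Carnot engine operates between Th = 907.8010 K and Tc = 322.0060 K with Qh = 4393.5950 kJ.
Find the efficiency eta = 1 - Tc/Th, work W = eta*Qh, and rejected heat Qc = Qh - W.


eta = 1 - 322.0060/907.8010 = 0.6453
W = 0.6453 * 4393.5950 = 2835.1434 kJ
Qc = 4393.5950 - 2835.1434 = 1558.4516 kJ

eta = 64.5290%, W = 2835.1434 kJ, Qc = 1558.4516 kJ


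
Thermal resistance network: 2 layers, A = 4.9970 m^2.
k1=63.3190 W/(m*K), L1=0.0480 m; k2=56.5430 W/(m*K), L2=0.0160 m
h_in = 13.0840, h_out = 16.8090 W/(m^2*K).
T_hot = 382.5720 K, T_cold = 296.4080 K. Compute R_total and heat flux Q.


R_conv_in = 1/(13.0840*4.9970) = 0.0153
R_1 = 0.0480/(63.3190*4.9970) = 0.0002
R_2 = 0.0160/(56.5430*4.9970) = 5.6628e-05
R_conv_out = 1/(16.8090*4.9970) = 0.0119
R_total = 0.0274 K/W
Q = 86.1640 / 0.0274 = 3143.6521 W

R_total = 0.0274 K/W, Q = 3143.6521 W


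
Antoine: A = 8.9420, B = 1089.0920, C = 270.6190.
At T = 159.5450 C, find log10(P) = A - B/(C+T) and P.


C+T = 430.1640
B/(C+T) = 2.5318
log10(P) = 8.9420 - 2.5318 = 6.4102
P = 10^6.4102 = 2571541.4334 mmHg

2571541.4334 mmHg


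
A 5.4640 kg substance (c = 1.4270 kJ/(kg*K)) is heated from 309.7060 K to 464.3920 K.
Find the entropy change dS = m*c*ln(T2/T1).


T2/T1 = 1.4995
ln(T2/T1) = 0.4051
dS = 5.4640 * 1.4270 * 0.4051 = 3.1587 kJ/K

3.1587 kJ/K


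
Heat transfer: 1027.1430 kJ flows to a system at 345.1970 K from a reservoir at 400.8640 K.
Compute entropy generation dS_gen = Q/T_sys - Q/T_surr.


dS_sys = 1027.1430/345.1970 = 2.9755 kJ/K
dS_surr = -1027.1430/400.8640 = -2.5623 kJ/K
dS_gen = 2.9755 - 2.5623 = 0.4132 kJ/K (irreversible)

dS_gen = 0.4132 kJ/K, irreversible


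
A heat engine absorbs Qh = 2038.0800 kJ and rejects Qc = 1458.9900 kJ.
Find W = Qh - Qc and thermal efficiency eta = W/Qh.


W = 2038.0800 - 1458.9900 = 579.0900 kJ
eta = 579.0900 / 2038.0800 = 0.2841 = 28.4135%

W = 579.0900 kJ, eta = 28.4135%


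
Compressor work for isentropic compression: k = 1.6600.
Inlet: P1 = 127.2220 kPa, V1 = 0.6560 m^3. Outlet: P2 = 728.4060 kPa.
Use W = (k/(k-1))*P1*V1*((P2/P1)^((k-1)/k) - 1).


(k-1)/k = 0.3976
(P2/P1)^exp = 2.0012
W = 2.5152 * 127.2220 * 0.6560 * (2.0012 - 1) = 210.1682 kJ

210.1682 kJ


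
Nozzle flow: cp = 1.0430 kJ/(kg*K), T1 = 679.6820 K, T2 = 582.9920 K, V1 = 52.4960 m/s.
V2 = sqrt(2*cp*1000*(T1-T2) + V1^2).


dT = 96.6900 K
2*cp*1000*dT = 201695.3400
V1^2 = 2755.8300
V2 = sqrt(204451.1700) = 452.1628 m/s

452.1628 m/s


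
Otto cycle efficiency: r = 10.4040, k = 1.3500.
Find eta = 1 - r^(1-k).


r^(k-1) = 2.2700
eta = 1 - 1/2.2700 = 0.5595 = 55.9466%

55.9466%


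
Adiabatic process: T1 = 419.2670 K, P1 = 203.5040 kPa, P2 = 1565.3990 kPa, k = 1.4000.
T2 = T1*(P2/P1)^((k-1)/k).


(k-1)/k = 0.2857
(P2/P1)^exp = 1.7913
T2 = 419.2670 * 1.7913 = 751.0147 K

751.0147 K


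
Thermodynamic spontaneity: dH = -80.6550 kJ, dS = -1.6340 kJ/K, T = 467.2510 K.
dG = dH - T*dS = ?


T*dS = 467.2510 * -1.6340 = -763.4881 kJ
dG = -80.6550 + 763.4881 = 682.8331 kJ (non-spontaneous)

dG = 682.8331 kJ, non-spontaneous


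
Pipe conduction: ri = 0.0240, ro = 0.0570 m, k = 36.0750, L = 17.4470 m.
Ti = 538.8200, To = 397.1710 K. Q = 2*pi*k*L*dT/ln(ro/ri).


dT = 141.6490 K
ln(ro/ri) = 0.8650
Q = 2*pi*36.0750*17.4470*141.6490 / 0.8650 = 647598.2421 W

647598.2421 W


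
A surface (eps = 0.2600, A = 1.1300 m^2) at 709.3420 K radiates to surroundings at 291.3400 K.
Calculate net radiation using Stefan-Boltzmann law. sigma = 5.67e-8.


T^4 = 2.5318e+11
Tsurr^4 = 7.2044e+09
Q = 0.2600 * 5.67e-8 * 1.1300 * 2.4597e+11 = 4097.5089 W

4097.5089 W


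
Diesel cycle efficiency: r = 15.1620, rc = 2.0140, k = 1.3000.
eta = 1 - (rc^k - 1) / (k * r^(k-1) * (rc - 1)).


r^(k-1) = 2.2606
rc^k = 2.4847
eta = 0.5018 = 50.1763%

50.1763%


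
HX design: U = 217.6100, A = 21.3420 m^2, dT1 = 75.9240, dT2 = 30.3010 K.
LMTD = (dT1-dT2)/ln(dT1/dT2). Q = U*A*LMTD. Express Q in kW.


LMTD = 49.6684 K
Q = 217.6100 * 21.3420 * 49.6684 = 230671.5309 W = 230.6715 kW

230.6715 kW


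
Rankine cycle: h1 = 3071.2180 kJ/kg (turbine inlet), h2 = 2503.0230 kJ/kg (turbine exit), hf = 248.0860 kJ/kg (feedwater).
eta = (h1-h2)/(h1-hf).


W = 568.1950 kJ/kg
Q_in = 2823.1320 kJ/kg
eta = 0.2013 = 20.1264%

eta = 20.1264%


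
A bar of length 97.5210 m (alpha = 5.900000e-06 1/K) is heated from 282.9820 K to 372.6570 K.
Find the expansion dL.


dT = 89.6750 K
dL = 5.900000e-06 * 97.5210 * 89.6750 = 0.051597 m
L_final = 97.572597 m

dL = 0.051597 m


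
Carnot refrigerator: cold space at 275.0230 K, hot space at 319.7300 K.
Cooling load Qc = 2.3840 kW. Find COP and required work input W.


COP = 275.0230 / 44.7070 = 6.1517
W = 2.3840 / 6.1517 = 0.3875 kW

COP = 6.1517, W = 0.3875 kW


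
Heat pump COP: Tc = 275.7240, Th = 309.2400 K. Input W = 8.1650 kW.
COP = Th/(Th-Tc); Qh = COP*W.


COP = 309.2400 / 33.5160 = 9.2266
Qh = 9.2266 * 8.1650 = 75.3355 kW

COP = 9.2266, Qh = 75.3355 kW


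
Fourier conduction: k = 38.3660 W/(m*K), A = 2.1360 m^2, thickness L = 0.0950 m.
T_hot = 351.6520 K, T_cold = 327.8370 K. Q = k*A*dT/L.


dT = 23.8150 K
Q = 38.3660 * 2.1360 * 23.8150 / 0.0950 = 20543.5149 W

20543.5149 W


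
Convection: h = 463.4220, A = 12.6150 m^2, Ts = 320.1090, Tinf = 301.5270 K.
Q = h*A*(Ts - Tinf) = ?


dT = 18.5820 K
Q = 463.4220 * 12.6150 * 18.5820 = 108631.6454 W

108631.6454 W


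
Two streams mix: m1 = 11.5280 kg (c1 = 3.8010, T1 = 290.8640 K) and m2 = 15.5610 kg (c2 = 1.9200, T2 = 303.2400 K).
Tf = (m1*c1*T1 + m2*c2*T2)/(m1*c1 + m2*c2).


num = 21804.9957
den = 73.6950
Tf = 295.8814 K

295.8814 K


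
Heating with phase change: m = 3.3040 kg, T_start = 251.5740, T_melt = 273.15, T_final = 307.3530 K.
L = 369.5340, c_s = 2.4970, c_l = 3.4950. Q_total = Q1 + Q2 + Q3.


Q1 (sensible, solid) = 3.3040 * 2.4970 * 21.5760 = 178.0039 kJ
Q2 (latent) = 3.3040 * 369.5340 = 1220.9403 kJ
Q3 (sensible, liquid) = 3.3040 * 3.4950 * 34.2030 = 394.9585 kJ
Q_total = 1793.9027 kJ

1793.9027 kJ


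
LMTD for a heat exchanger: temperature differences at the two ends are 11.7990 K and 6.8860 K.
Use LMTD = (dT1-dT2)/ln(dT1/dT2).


dT1/dT2 = 1.7135
ln(dT1/dT2) = 0.5385
LMTD = 4.9130 / 0.5385 = 9.1231 K

9.1231 K


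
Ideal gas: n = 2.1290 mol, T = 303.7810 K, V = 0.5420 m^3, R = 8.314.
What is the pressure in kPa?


P = nRT/V = 2.1290 * 8.314 * 303.7810 / 0.5420
= 5377.0774 / 0.5420 = 9920.8070 Pa = 9.9208 kPa

9.9208 kPa


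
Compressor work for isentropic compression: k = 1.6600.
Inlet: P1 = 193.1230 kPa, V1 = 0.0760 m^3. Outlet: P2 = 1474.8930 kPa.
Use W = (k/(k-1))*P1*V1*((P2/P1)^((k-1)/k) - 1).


(k-1)/k = 0.3976
(P2/P1)^exp = 2.2441
W = 2.5152 * 193.1230 * 0.0760 * (2.2441 - 1) = 45.9271 kJ

45.9271 kJ


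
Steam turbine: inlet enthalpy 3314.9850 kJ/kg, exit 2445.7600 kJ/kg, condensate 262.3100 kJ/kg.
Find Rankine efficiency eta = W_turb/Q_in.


W = 869.2250 kJ/kg
Q_in = 3052.6750 kJ/kg
eta = 0.2847 = 28.4742%

eta = 28.4742%


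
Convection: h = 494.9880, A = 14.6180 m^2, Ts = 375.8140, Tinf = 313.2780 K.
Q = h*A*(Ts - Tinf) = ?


dT = 62.5360 K
Q = 494.9880 * 14.6180 * 62.5360 = 452493.8979 W

452493.8979 W


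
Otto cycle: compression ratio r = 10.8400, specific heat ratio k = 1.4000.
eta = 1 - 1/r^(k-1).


r^(k-1) = 2.5942
eta = 1 - 1/2.5942 = 0.6145 = 61.4532%

61.4532%


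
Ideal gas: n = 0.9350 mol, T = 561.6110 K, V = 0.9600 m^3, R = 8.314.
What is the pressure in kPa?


P = nRT/V = 0.9350 * 8.314 * 561.6110 / 0.9600
= 4365.7337 / 0.9600 = 4547.6392 Pa = 4.5476 kPa

4.5476 kPa


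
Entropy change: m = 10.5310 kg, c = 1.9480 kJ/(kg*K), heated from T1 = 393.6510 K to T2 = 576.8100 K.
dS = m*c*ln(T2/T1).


T2/T1 = 1.4653
ln(T2/T1) = 0.3820
dS = 10.5310 * 1.9480 * 0.3820 = 7.8375 kJ/K

7.8375 kJ/K


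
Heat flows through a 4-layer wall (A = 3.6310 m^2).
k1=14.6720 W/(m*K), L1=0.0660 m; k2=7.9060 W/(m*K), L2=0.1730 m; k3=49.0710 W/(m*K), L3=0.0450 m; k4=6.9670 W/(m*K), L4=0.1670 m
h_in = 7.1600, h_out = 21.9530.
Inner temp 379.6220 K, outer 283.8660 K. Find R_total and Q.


R_conv_in = 1/(7.1600*3.6310) = 0.0385
R_1 = 0.0660/(14.6720*3.6310) = 0.0012
R_2 = 0.1730/(7.9060*3.6310) = 0.0060
R_3 = 0.0450/(49.0710*3.6310) = 0.0003
R_4 = 0.1670/(6.9670*3.6310) = 0.0066
R_conv_out = 1/(21.9530*3.6310) = 0.0125
R_total = 0.0651 K/W
Q = 95.7560 / 0.0651 = 1470.2456 W

R_total = 0.0651 K/W, Q = 1470.2456 W


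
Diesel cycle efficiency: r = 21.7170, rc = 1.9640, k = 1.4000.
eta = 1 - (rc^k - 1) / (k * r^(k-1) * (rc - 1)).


r^(k-1) = 3.4255
rc^k = 2.5728
eta = 0.6598 = 65.9799%

65.9799%


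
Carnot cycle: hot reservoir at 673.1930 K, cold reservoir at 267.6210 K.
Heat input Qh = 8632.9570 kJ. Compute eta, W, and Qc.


eta = 1 - 267.6210/673.1930 = 0.6025
W = 0.6025 * 8632.9570 = 5201.0131 kJ
Qc = 8632.9570 - 5201.0131 = 3431.9439 kJ

eta = 60.2460%, W = 5201.0131 kJ, Qc = 3431.9439 kJ


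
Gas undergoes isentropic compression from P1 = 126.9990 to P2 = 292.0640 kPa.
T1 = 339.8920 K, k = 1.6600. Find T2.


(k-1)/k = 0.3976
(P2/P1)^exp = 1.3925
T2 = 339.8920 * 1.3925 = 473.3044 K

473.3044 K


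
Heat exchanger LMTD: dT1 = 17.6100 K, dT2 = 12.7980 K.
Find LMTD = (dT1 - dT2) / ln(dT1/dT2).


dT1/dT2 = 1.3760
ln(dT1/dT2) = 0.3192
LMTD = 4.8120 / 0.3192 = 15.0762 K

15.0762 K


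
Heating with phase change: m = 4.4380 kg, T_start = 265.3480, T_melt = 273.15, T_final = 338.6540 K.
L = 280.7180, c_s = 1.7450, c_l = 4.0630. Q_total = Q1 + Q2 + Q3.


Q1 (sensible, solid) = 4.4380 * 1.7450 * 7.8020 = 60.4211 kJ
Q2 (latent) = 4.4380 * 280.7180 = 1245.8265 kJ
Q3 (sensible, liquid) = 4.4380 * 4.0630 * 65.5040 = 1181.1415 kJ
Q_total = 2487.3891 kJ

2487.3891 kJ


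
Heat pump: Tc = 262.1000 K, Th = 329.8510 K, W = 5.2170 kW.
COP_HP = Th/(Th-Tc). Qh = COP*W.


COP = 329.8510 / 67.7510 = 4.8686
Qh = 4.8686 * 5.2170 = 25.3994 kW

COP = 4.8686, Qh = 25.3994 kW


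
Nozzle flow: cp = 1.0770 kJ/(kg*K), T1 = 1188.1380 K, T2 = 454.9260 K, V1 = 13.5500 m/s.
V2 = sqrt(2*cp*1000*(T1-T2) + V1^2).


dT = 733.2120 K
2*cp*1000*dT = 1579338.6480
V1^2 = 183.6025
V2 = sqrt(1579522.2505) = 1256.7905 m/s

1256.7905 m/s


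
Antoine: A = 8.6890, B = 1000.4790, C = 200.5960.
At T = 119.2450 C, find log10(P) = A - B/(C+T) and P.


C+T = 319.8410
B/(C+T) = 3.1281
log10(P) = 8.6890 - 3.1281 = 5.5609
P = 10^5.5609 = 363872.1984 mmHg

363872.1984 mmHg


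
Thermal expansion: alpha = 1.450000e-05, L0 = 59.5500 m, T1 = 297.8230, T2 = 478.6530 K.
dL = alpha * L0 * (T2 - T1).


dT = 180.8300 K
dL = 1.450000e-05 * 59.5500 * 180.8300 = 0.156142 m
L_final = 59.706142 m

dL = 0.156142 m


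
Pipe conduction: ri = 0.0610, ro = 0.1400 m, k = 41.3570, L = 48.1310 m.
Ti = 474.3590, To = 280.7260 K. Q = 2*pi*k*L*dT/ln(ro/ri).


dT = 193.6330 K
ln(ro/ri) = 0.8308
Q = 2*pi*41.3570*48.1310*193.6330 / 0.8308 = 2915097.6250 W

2915097.6250 W


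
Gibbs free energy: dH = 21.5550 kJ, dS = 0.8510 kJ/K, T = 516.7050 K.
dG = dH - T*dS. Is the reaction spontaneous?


T*dS = 516.7050 * 0.8510 = 439.7160 kJ
dG = 21.5550 - 439.7160 = -418.1610 kJ (spontaneous)

dG = -418.1610 kJ, spontaneous


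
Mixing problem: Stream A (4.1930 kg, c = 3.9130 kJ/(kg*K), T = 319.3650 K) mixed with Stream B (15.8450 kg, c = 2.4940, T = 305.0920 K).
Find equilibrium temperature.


num = 17296.3401
den = 55.9246
Tf = 309.2794 K

309.2794 K


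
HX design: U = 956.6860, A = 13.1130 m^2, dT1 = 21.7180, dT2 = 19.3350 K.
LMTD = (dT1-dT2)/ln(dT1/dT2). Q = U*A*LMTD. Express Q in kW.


LMTD = 20.5034 K
Q = 956.6860 * 13.1130 * 20.5034 = 257215.9482 W = 257.2159 kW

257.2159 kW


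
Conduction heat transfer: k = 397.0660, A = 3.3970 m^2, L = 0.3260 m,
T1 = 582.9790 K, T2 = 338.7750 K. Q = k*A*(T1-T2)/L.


dT = 244.2040 K
Q = 397.0660 * 3.3970 * 244.2040 / 0.3260 = 1010400.1941 W

1010400.1941 W


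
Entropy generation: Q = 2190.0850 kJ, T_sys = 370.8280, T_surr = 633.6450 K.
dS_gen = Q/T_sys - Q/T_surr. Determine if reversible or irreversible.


dS_sys = 2190.0850/370.8280 = 5.9059 kJ/K
dS_surr = -2190.0850/633.6450 = -3.4563 kJ/K
dS_gen = 5.9059 - 3.4563 = 2.4496 kJ/K (irreversible)

dS_gen = 2.4496 kJ/K, irreversible


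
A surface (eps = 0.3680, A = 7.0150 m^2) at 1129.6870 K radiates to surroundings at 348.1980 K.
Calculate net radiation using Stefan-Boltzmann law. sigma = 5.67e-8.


T^4 = 1.6287e+12
Tsurr^4 = 1.4700e+10
Q = 0.3680 * 5.67e-8 * 7.0150 * 1.6140e+12 = 236240.0603 W

236240.0603 W


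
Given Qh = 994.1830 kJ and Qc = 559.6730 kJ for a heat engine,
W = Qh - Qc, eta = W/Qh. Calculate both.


W = 994.1830 - 559.6730 = 434.5100 kJ
eta = 434.5100 / 994.1830 = 0.4371 = 43.7052%

W = 434.5100 kJ, eta = 43.7052%


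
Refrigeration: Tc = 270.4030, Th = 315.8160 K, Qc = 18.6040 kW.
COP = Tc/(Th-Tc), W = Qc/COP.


COP = 270.4030 / 45.4130 = 5.9543
W = 18.6040 / 5.9543 = 3.1245 kW

COP = 5.9543, W = 3.1245 kW


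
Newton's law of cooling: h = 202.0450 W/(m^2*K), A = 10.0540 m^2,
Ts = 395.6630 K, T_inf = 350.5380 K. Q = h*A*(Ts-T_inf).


dT = 45.1250 K
Q = 202.0450 * 10.0540 * 45.1250 = 91665.1394 W

91665.1394 W


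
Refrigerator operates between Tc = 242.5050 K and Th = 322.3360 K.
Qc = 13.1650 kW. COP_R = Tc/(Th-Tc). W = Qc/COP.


COP = 242.5050 / 79.8310 = 3.0377
W = 13.1650 / 3.0377 = 4.3338 kW

COP = 3.0377, W = 4.3338 kW


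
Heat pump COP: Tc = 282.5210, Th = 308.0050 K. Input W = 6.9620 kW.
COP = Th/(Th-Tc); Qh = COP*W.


COP = 308.0050 / 25.4840 = 12.0862
Qh = 12.0862 * 6.9620 = 84.1442 kW

COP = 12.0862, Qh = 84.1442 kW


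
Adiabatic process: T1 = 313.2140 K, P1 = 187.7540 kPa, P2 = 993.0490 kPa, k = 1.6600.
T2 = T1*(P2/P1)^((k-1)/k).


(k-1)/k = 0.3976
(P2/P1)^exp = 1.9391
T2 = 313.2140 * 1.9391 = 607.3663 K

607.3663 K


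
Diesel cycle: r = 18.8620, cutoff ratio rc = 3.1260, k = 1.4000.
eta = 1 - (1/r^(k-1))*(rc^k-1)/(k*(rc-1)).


r^(k-1) = 3.2377
rc^k = 4.9316
eta = 0.5920 = 59.2020%

59.2020%


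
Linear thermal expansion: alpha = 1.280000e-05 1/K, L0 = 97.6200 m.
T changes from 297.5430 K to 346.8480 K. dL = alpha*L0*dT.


dT = 49.3050 K
dL = 1.280000e-05 * 97.6200 * 49.3050 = 0.061608 m
L_final = 97.681608 m

dL = 0.061608 m


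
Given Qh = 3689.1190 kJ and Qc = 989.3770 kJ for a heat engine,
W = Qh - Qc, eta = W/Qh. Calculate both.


W = 3689.1190 - 989.3770 = 2699.7420 kJ
eta = 2699.7420 / 3689.1190 = 0.7318 = 73.1812%

W = 2699.7420 kJ, eta = 73.1812%


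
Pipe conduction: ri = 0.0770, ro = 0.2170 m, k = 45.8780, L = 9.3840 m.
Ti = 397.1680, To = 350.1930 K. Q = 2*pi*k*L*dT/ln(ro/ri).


dT = 46.9750 K
ln(ro/ri) = 1.0361
Q = 2*pi*45.8780*9.3840*46.9750 / 1.0361 = 122642.4567 W

122642.4567 W


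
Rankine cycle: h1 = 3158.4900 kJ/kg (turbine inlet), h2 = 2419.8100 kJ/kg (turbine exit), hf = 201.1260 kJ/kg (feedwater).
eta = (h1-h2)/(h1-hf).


W = 738.6800 kJ/kg
Q_in = 2957.3640 kJ/kg
eta = 0.2498 = 24.9776%

eta = 24.9776%


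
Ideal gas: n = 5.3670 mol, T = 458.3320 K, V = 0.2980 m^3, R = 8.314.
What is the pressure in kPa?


P = nRT/V = 5.3670 * 8.314 * 458.3320 / 0.2980
= 20451.3413 / 0.2980 = 68628.6619 Pa = 68.6287 kPa

68.6287 kPa


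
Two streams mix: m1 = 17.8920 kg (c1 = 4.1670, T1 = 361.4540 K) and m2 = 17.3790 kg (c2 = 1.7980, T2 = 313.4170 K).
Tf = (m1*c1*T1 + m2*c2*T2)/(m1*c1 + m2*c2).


num = 36742.0309
den = 105.8034
Tf = 347.2670 K

347.2670 K


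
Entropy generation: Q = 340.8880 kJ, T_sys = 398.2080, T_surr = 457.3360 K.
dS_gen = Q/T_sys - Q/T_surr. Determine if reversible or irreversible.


dS_sys = 340.8880/398.2080 = 0.8561 kJ/K
dS_surr = -340.8880/457.3360 = -0.7454 kJ/K
dS_gen = 0.8561 - 0.7454 = 0.1107 kJ/K (irreversible)

dS_gen = 0.1107 kJ/K, irreversible


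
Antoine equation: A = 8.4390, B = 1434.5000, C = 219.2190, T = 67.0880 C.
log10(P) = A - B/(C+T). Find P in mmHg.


C+T = 286.3070
B/(C+T) = 5.0104
log10(P) = 8.4390 - 5.0104 = 3.4286
P = 10^3.4286 = 2683.1440 mmHg

2683.1440 mmHg


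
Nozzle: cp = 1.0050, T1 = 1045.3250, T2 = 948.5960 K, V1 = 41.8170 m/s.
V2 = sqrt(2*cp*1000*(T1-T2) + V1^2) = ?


dT = 96.7290 K
2*cp*1000*dT = 194425.2900
V1^2 = 1748.6615
V2 = sqrt(196173.9515) = 442.9153 m/s

442.9153 m/s


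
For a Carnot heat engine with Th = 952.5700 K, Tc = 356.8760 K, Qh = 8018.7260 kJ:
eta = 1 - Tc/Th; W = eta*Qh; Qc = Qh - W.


eta = 1 - 356.8760/952.5700 = 0.6254
W = 0.6254 * 8018.7260 = 5014.5469 kJ
Qc = 8018.7260 - 5014.5469 = 3004.1791 kJ

eta = 62.5355%, W = 5014.5469 kJ, Qc = 3004.1791 kJ


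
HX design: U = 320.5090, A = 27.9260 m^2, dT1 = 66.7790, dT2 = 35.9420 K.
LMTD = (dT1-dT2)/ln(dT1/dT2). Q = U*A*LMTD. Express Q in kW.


LMTD = 49.7787 K
Q = 320.5090 * 27.9260 * 49.7787 = 445545.7440 W = 445.5457 kW

445.5457 kW


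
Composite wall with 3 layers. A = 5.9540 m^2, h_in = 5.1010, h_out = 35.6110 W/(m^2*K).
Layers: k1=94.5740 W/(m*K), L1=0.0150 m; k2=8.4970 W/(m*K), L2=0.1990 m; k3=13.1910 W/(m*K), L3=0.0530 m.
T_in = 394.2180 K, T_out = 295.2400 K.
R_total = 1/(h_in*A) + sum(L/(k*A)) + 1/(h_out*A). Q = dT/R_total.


R_conv_in = 1/(5.1010*5.9540) = 0.0329
R_1 = 0.0150/(94.5740*5.9540) = 2.6639e-05
R_2 = 0.1990/(8.4970*5.9540) = 0.0039
R_3 = 0.0530/(13.1910*5.9540) = 0.0007
R_conv_out = 1/(35.6110*5.9540) = 0.0047
R_total = 0.0423 K/W
Q = 98.9780 / 0.0423 = 2341.1740 W

R_total = 0.0423 K/W, Q = 2341.1740 W


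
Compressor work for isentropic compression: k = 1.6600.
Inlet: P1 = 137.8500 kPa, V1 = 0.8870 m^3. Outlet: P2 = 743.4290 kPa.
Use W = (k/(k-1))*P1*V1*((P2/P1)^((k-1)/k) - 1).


(k-1)/k = 0.3976
(P2/P1)^exp = 1.9542
W = 2.5152 * 137.8500 * 0.8870 * (1.9542 - 1) = 293.4508 kJ

293.4508 kJ


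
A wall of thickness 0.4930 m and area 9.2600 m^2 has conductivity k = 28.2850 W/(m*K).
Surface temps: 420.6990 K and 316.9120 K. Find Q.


dT = 103.7870 K
Q = 28.2850 * 9.2600 * 103.7870 / 0.4930 = 55139.5489 W

55139.5489 W


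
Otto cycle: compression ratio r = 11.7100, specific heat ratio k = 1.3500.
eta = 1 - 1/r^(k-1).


r^(k-1) = 2.3659
eta = 1 - 1/2.3659 = 0.5773 = 57.7326%

57.7326%


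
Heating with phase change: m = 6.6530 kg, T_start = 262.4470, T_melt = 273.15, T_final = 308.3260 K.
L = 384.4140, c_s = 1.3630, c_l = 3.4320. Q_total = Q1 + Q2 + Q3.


Q1 (sensible, solid) = 6.6530 * 1.3630 * 10.7030 = 97.0552 kJ
Q2 (latent) = 6.6530 * 384.4140 = 2557.5063 kJ
Q3 (sensible, liquid) = 6.6530 * 3.4320 * 35.1760 = 803.1770 kJ
Q_total = 3457.7385 kJ

3457.7385 kJ


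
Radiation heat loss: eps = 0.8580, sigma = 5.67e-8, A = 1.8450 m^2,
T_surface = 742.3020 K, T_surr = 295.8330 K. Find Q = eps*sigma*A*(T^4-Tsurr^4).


T^4 = 3.0361e+11
Tsurr^4 = 7.6593e+09
Q = 0.8580 * 5.67e-8 * 1.8450 * 2.9596e+11 = 26563.9573 W

26563.9573 W


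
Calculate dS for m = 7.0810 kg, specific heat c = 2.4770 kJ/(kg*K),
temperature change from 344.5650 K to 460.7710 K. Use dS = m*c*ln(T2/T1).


T2/T1 = 1.3373
ln(T2/T1) = 0.2906
dS = 7.0810 * 2.4770 * 0.2906 = 5.0973 kJ/K

5.0973 kJ/K


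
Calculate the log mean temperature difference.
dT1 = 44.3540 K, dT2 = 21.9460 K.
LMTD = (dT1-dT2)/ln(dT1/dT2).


dT1/dT2 = 2.0211
ln(dT1/dT2) = 0.7036
LMTD = 22.4080 / 0.7036 = 31.8468 K

31.8468 K


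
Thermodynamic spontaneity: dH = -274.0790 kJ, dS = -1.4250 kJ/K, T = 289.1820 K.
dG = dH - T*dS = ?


T*dS = 289.1820 * -1.4250 = -412.0844 kJ
dG = -274.0790 + 412.0844 = 138.0054 kJ (non-spontaneous)

dG = 138.0054 kJ, non-spontaneous


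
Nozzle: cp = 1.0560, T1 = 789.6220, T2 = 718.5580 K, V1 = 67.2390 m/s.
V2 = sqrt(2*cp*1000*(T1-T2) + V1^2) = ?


dT = 71.0640 K
2*cp*1000*dT = 150087.1680
V1^2 = 4521.0831
V2 = sqrt(154608.2511) = 393.2026 m/s

393.2026 m/s


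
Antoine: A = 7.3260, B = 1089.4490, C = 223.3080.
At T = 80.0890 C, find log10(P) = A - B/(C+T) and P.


C+T = 303.3970
B/(C+T) = 3.5908
log10(P) = 7.3260 - 3.5908 = 3.7352
P = 10^3.7352 = 5434.5498 mmHg

5434.5498 mmHg


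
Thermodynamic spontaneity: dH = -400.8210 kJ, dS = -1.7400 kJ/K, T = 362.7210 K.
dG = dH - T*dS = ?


T*dS = 362.7210 * -1.7400 = -631.1345 kJ
dG = -400.8210 + 631.1345 = 230.3135 kJ (non-spontaneous)

dG = 230.3135 kJ, non-spontaneous


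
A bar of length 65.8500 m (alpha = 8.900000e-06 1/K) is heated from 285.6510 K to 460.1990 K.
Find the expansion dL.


dT = 174.5480 K
dL = 8.900000e-06 * 65.8500 * 174.5480 = 0.102296 m
L_final = 65.952296 m

dL = 0.102296 m


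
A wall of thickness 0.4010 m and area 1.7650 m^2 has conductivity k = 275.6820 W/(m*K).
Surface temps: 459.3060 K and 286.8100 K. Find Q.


dT = 172.4960 K
Q = 275.6820 * 1.7650 * 172.4960 / 0.4010 = 209308.9392 W

209308.9392 W


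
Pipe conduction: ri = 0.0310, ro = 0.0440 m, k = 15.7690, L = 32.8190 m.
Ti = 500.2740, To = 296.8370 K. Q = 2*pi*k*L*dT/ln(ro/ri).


dT = 203.4370 K
ln(ro/ri) = 0.3502
Q = 2*pi*15.7690*32.8190*203.4370 / 0.3502 = 1888948.6574 W

1888948.6574 W


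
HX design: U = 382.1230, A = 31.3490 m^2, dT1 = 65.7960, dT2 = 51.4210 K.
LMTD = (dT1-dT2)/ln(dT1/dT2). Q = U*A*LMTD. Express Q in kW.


LMTD = 58.3135 K
Q = 382.1230 * 31.3490 * 58.3135 = 698547.5270 W = 698.5475 kW

698.5475 kW


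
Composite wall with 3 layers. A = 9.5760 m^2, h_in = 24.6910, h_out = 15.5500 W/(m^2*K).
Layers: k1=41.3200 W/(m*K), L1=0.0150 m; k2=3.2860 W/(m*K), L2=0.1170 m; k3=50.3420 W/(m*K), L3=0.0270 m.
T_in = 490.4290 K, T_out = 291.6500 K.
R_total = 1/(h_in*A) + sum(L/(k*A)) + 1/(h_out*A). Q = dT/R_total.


R_conv_in = 1/(24.6910*9.5760) = 0.0042
R_1 = 0.0150/(41.3200*9.5760) = 3.7909e-05
R_2 = 0.1170/(3.2860*9.5760) = 0.0037
R_3 = 0.0270/(50.3420*9.5760) = 5.6008e-05
R_conv_out = 1/(15.5500*9.5760) = 0.0067
R_total = 0.0148 K/W
Q = 198.7790 / 0.0148 = 13470.0365 W

R_total = 0.0148 K/W, Q = 13470.0365 W
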